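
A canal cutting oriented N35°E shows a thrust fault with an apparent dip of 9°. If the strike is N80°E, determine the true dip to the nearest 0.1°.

The section is 45° from the strike.
tan(true dip) = tan 9° / sin 45° = 0.2240
true dip = arctan 0.2240 = 12.63°

12.6°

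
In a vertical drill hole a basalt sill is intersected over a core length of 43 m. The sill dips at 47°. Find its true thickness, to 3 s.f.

True thickness t = h · cos(dip) = 43 × cos 47°
t = 43 × 0.6820 = 29.326 m

29.3 m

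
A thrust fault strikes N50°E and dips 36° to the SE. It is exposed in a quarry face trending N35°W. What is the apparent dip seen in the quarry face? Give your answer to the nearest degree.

36°

The section lies 85° from the strike.
tan(apparent dip) = tan 36° · sin 85° = 0.7238
apparent dip = arctan 0.7238 = 35.90°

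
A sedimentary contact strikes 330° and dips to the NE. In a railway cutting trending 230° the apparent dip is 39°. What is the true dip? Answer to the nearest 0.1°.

β = acute angle between strike 330° and section 230° = 80°.
tan(true dip) = tan 39° / sin 80° = 0.8223
δ = arctan(0.8223) = 39.43°

39.4°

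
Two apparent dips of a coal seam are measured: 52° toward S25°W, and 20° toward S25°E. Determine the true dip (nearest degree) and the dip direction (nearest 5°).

Each apparent-dip line lies in the plane. As unit vectors (x east, y north, z up), v₁ plunges 52°→S25°W and v₂ plunges 20°→S25°E.
Cross product v₁ × v₂ gives the pole to the plane: n ∝ (-0.480, -0.402, 0.443).
True dip = arccos(n_z / |n|) = arccos(0.5776) = 54.7°.
Dip direction = atan2(-0.480, -0.402) = 230° (azimuth of n's horizontal projection).

true dip 55°, dip direction 230°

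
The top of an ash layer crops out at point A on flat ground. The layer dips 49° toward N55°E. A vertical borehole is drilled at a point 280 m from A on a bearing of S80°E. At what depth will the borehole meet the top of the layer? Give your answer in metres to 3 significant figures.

228 m

The hole lies 45° from the dip direction, so the down-dip offset is 280 × cos 45° = 197.99 m.
Depth = down-dip offset × tan(dip) = 197.99 × tan 49° = 197.99 × 1.1504
Depth = 227.76 m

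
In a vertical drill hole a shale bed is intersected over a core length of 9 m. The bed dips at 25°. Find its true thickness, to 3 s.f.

True thickness t = h · cos(dip) = 9 × cos 25°
t = 9 × 0.9063 = 8.157 m

8.16 m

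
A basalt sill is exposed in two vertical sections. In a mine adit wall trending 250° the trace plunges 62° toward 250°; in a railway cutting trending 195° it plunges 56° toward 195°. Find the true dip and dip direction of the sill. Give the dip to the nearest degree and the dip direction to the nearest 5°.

The two traces are lines in the plane: v₁ = (sin 250°·cos 62°, cos 250°·cos 62°, −sin 62°), v₂ = (sin 195°·cos 56°, cos 195°·cos 56°, −sin 56°).
The plane normal is n = v₁ × v₂ ∝ (-0.344, -0.238, 0.215).
Dip δ = arctan(|n_h|/n_z) = arctan(0.418/0.215) = 62.8°.
The horizontal component of n points toward azimuth atan2(n_x, n_y) = 235°, the dip direction.

true dip 63°, dip direction 235°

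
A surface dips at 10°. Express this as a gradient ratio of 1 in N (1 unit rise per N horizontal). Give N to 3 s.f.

1 : N means tan θ = 1/N, so N = 1/tan 10° = 1/0.1763

1 in 5.67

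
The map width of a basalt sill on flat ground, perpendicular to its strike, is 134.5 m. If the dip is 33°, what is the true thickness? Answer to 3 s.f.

True thickness t = w · sin(dip) = 134.5 × sin 33°
t = 134.5 × 0.5446 = 73.254 m

73.3 m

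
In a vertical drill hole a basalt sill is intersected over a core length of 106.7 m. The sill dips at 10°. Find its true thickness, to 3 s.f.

105 m

True thickness t = h · cos(dip) = 106.7 × cos 10°
t = 106.7 × 0.9848 = 105.079 m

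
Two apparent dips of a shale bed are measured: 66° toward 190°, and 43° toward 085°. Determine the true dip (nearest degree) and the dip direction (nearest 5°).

Represent each trace as a vector plunging at its apparent dip toward its trend (east-north-up frame): v₁ = (-0.071, -0.401, -0.914), v₂ = (0.729, 0.064, -0.682).
The plane normal is n = v₁ × v₂ ∝ (0.331, -0.714, 0.287).
True dip = arccos(n_z / |n|) = arccos(0.3430) = 69.9°.
The horizontal component of n points toward azimuth atan2(n_x, n_y) = 155°, the dip direction.

true dip 70°, dip direction 155°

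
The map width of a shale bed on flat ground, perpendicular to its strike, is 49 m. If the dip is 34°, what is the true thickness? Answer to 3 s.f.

27.4 m

True thickness t = w · sin(dip) = 49 × sin 34°
t = 49 × 0.5592 = 27.400 m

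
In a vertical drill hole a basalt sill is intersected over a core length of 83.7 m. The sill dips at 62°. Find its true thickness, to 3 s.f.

True thickness t = h · cos(dip) = 83.7 × cos 62°
t = 83.7 × 0.4695 = 39.295 m

39.3 m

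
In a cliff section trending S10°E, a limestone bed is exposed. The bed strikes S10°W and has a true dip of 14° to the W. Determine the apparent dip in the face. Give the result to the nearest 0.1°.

Angle between strike (S10°W) and section (S10°E): β = 20°.
tan α = tan 14° × sin 20° = 0.2493 × 0.3420 = 0.0853
α = arctan(0.0853) = 4.87°

4.9°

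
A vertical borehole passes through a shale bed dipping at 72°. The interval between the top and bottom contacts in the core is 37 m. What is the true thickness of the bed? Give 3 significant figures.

11.4 m

True thickness t = h · cos(dip) = 37 × cos 72°
t = 37 × 0.3090 = 11.434 m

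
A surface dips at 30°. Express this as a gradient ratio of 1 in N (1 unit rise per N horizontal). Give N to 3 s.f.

1 in 1.73

1 : N means tan θ = 1/N, so N = 1/tan 30° = 1/0.5774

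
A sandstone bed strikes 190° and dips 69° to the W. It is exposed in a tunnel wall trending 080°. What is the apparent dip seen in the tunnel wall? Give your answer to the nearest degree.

The strike is 190° and the section trends 080°; the acute angle between them is β = 70°.
tan(apparent dip) = tan 69° · sin 70° = 2.4480
apparent dip = arctan 2.4480 = 67.78°

68°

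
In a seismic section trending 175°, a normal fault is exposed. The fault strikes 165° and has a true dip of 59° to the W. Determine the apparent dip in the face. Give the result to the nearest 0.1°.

Angle between strike (165°) and section (175°): β = 10°.
tan(apparent dip) = tan 59° · sin 10° = 0.2890
apparent dip = arctan 0.2890 = 16.12°

16.1°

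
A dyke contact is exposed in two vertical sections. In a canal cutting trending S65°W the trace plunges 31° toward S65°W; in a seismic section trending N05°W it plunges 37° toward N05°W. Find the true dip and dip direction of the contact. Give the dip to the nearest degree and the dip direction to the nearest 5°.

true dip 50°, dip direction 305°

Represent each trace as a vector plunging at its apparent dip toward its trend (east-north-up frame): v₁ = (-0.777, -0.362, -0.515), v₂ = (-0.070, 0.796, -0.602).
Cross product v₁ × v₂ gives the pole to the plane: n ∝ (-0.628, 0.432, 0.643).
True dip = arccos(n_z / |n|) = arccos(0.6451) = 49.8°.
The horizontal component of n points toward azimuth atan2(n_x, n_y) = 305°, the dip direction.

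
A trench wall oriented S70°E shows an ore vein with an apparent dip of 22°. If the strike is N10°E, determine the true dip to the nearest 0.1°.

β = acute angle between strike N10°E and section S70°E = 80°.
tan δ = tan α / sin β = tan 22° / sin 80° = 0.4040 / 0.9848 = 0.4103
δ = arctan(0.4103) = 22.31°

22.3°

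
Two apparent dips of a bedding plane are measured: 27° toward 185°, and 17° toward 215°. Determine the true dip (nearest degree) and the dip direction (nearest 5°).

Each apparent-dip line lies in the plane. As unit vectors (x east, y north, z up), v₁ plunges 27°→185° and v₂ plunges 17°→215°.
n = v₁ × v₂ = (0.096, -0.226, 0.426) (taken with n_z > 0).
True dip = arccos(n_z / |n|) = arccos(0.8661) = 30.0°.
Dip direction = azimuth of (n_x, n_y) = atan2(0.096, -0.226) = 157°.

true dip 30°, dip direction 155°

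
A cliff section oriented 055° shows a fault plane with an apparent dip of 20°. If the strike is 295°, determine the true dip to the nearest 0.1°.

22.8°

β = acute angle between strike 295° and section 055° = 60°.
tan(true dip) = tan 20° / sin 60° = 0.4203
true dip = arctan 0.4203 = 22.80°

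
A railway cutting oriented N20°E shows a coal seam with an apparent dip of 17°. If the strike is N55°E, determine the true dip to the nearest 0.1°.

28.1°

The section is 35° from the strike.
tan(true dip) = tan 17° / sin 35° = 0.5330
true dip = arctan 0.5330 = 28.06°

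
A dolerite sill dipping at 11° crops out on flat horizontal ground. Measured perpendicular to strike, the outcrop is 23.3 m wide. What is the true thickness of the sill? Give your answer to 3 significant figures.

True thickness t = w · sin(dip) = 23.3 × sin 11°
t = 23.3 × 0.1908 = 4.446 m

4.45 m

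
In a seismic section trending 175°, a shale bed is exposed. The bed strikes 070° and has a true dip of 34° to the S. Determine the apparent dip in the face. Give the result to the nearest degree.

33°

The strike is 070° and the section trends 175°; the acute angle between them is β = 75°.
tan(apparent dip) = tan 34° · sin 75° = 0.6515
α = arctan(0.6515) = 33.09°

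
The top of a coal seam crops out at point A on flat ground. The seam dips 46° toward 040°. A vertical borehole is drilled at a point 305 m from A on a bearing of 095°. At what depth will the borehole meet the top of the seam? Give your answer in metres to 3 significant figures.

The hole lies 55° from the dip direction, so the down-dip offset is 305 × cos 55° = 174.94 m.
Depth = down-dip offset × tan(dip) = 174.94 × tan 46° = 174.94 × 1.0355
Depth = 181.16 m

181 m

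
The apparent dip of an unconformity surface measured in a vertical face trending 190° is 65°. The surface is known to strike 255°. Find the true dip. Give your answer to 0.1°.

The section is 65° from the strike.
tan(true dip) = tan 65° / sin 65° = 2.3662
true dip = arctan 2.3662 = 67.09°

67.1°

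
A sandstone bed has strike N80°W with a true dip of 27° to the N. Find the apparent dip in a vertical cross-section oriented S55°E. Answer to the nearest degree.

The section lies 25° from the strike.
tan(apparent dip) = tan 27° · sin 25° = 0.2153
α = arctan(0.2153) = 12.15°

12°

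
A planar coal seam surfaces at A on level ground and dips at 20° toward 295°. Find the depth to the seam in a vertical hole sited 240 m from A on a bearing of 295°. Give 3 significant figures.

87.4 m

The hole is directly down-dip from the outcrop, so the down-dip offset is 240 m.
Depth = down-dip offset × tan(dip) = 240.00 × tan 20° = 240.00 × 0.3640
Depth = 87.35 m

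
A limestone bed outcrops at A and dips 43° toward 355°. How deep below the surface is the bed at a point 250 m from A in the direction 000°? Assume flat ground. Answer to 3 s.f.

232 m

The hole lies 5° from the dip direction, so the down-dip offset is 250 × cos 5° = 249.05 m.
Depth = down-dip offset × tan(dip) = 249.05 × tan 43° = 249.05 × 0.9325
Depth = 232.24 m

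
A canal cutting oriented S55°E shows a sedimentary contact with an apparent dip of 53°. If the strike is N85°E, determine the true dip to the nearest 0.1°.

The section is 40° from the strike.
tan δ = tan α / sin β = tan 53° / sin 40° = 1.3270 / 0.6428 = 2.0645
δ = arctan(2.0645) = 64.16°

64.2°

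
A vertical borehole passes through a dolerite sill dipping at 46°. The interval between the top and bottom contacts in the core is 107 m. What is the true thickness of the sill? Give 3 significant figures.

74.3 m

True thickness t = h · cos(dip) = 107 × cos 46°
t = 107 × 0.6947 = 74.328 m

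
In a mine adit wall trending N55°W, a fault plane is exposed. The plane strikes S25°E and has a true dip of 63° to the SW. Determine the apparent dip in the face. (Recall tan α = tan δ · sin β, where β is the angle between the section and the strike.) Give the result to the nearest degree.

44°

Angle between strike (S25°E) and section (N55°W): β = 30°.
tan α = tan 63° × sin 30° = 1.9626 × 0.5000 = 0.9813
apparent dip = arctan 0.9813 = 44.46°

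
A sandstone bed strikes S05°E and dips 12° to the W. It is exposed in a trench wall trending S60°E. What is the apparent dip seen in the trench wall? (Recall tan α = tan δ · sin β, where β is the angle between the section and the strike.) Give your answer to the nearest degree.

10°

Angle between strike (S05°E) and section (S60°E): β = 55°.
tan α = tan 12° × sin 55° = 0.2126 × 0.8192 = 0.1741
α = arctan(0.1741) = 9.88°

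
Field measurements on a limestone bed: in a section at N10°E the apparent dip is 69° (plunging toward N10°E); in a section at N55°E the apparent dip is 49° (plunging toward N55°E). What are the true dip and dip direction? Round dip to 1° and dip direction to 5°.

The two traces are lines in the plane: v₁ = (sin 10°·cos 69°, cos 10°·cos 69°, −sin 69°), v₂ = (sin 55°·cos 49°, cos 55°·cos 49°, −sin 49°).
The plane normal is n = v₁ × v₂ ∝ (-0.085, 0.455, 0.166).
Dip δ = arctan(|n_h|/n_z) = arctan(0.463/0.166) = 70.2°.
Dip direction = azimuth of (n_x, n_y) = atan2(-0.085, 0.455) = 349°.

true dip 70°, dip direction 350°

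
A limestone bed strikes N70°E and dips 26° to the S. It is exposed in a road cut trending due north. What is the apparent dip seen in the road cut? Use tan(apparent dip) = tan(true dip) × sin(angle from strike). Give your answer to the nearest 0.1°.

24.6°

The strike is N70°E and the section trends due north; the acute angle between them is β = 70°.
tan α = tan 26° × sin 70° = 0.4877 × 0.9397 = 0.4583
α = arctan(0.4583) = 24.62°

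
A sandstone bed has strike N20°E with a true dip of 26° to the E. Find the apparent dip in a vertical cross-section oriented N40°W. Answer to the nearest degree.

Angle between strike (N20°E) and section (N40°W): β = 60°.
tan α = tan 26° × sin 60° = 0.4877 × 0.8660 = 0.4224
apparent dip = arctan 0.4224 = 22.90°

23°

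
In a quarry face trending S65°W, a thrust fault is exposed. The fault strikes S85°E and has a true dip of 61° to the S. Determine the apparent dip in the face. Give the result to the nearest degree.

The section lies 30° from the strike.
tan α = tan 61° × sin 30° = 1.8040 × 0.5000 = 0.9020
α = arctan(0.9020) = 42.05°

42°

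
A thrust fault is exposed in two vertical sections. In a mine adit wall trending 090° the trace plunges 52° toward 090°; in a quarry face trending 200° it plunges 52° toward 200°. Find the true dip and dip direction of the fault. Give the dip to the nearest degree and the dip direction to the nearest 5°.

true dip 66°, dip direction 145°

Represent each trace as a vector plunging at its apparent dip toward its trend (east-north-up frame): v₁ = (0.616, 0.000, -0.788), v₂ = (-0.211, -0.579, -0.788).
The plane normal is n = v₁ × v₂ ∝ (0.456, -0.651, 0.356).
True dip = arccos(n_z / |n|) = arccos(0.4089) = 65.9°.
Dip direction = atan2(0.456, -0.651) = 145° (azimuth of n's horizontal projection).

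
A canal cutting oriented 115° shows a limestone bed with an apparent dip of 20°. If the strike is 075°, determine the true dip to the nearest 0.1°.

29.5°

The section is 40° from the strike.
tan(true dip) = tan 20° / sin 40° = 0.5662
δ = arctan(0.5662) = 29.52°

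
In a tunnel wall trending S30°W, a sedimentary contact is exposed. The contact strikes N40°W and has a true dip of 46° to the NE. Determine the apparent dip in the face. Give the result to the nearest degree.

The section lies 70° from the strike.
tan(apparent dip) = tan 46° · sin 70° = 0.9731
α = arctan(0.9731) = 44.22°

44°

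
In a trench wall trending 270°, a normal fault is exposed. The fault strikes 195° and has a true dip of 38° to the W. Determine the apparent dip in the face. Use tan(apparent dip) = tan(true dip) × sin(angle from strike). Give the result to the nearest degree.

37°

Angle between strike (195°) and section (270°): β = 75°.
tan(apparent dip) = tan 38° · sin 75° = 0.7547
α = arctan(0.7547) = 37.04°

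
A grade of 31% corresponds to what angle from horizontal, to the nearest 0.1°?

tan θ = 31/100 = 0.3100
θ = arctan(0.3100) = 17.22°

17.2°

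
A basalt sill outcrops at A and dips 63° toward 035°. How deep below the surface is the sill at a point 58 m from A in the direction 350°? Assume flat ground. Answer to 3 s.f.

The hole lies 45° from the dip direction, so the down-dip offset is 58 × cos 45° = 41.01 m.
Depth = down-dip offset × tan(dip) = 41.01 × tan 63° = 41.01 × 1.9626
Depth = 80.49 m

80.5 m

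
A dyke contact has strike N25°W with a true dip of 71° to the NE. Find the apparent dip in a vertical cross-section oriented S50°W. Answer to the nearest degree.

70°

The section lies 75° from the strike.
tan α = tan 71° × sin 75° = 2.9042 × 0.9659 = 2.8053
apparent dip = arctan 2.8053 = 70.38°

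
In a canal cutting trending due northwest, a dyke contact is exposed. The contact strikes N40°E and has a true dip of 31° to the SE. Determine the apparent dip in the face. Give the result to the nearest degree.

Angle between strike (N40°E) and section (due northwest): β = 85°.
tan α = tan 31° × sin 85° = 0.6009 × 0.9962 = 0.5986
α = arctan(0.5986) = 30.90°

31°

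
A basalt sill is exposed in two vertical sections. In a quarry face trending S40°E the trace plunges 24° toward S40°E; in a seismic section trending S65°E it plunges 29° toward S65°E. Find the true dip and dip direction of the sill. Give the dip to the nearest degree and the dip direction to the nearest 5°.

Each apparent-dip line lies in the plane. As unit vectors (x east, y north, z up), v₁ plunges 24°→S40°E and v₂ plunges 29°→S65°E.
The plane normal is n = v₁ × v₂ ∝ (0.189, -0.038, 0.338).
Dip δ = arctan(|n_h|/n_z) = arctan(0.193/0.338) = 29.7°.
Dip direction = azimuth of (n_x, n_y) = atan2(0.189, -0.038) = 101°.

true dip 30°, dip direction 100°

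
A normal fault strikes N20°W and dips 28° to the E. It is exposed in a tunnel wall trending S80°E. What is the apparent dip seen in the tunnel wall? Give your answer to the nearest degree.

The section lies 60° from the strike.
tan α = tan 28° × sin 60° = 0.5317 × 0.8660 = 0.4605
apparent dip = arctan 0.4605 = 24.72°

25°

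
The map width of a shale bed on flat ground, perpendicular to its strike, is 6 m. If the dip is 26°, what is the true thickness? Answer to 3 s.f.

2.63 m

True thickness t = w · sin(dip) = 6 × sin 26°
t = 6 × 0.4384 = 2.630 m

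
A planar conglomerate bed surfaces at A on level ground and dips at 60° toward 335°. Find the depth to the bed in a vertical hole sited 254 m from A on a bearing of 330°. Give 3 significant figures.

The hole lies 5° from the dip direction, so the down-dip offset is 254 × cos 5° = 253.03 m.
Depth = down-dip offset × tan(dip) = 253.03 × tan 60° = 253.03 × 1.7321
Depth = 438.27 m

438 m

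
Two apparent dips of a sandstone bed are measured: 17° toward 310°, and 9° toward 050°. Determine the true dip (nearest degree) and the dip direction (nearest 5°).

true dip 20°, dip direction 345°

Each apparent-dip line lies in the plane. As unit vectors (x east, y north, z up), v₁ plunges 17°→310° and v₂ plunges 9°→050°.
The plane normal is n = v₁ × v₂ ∝ (-0.089, 0.336, 0.930).
tan δ = √(n_x²+n_y²)/n_z = 0.348/0.930, so δ = 20.5°.
Dip direction = azimuth of (n_x, n_y) = atan2(-0.089, 0.336) = 345°.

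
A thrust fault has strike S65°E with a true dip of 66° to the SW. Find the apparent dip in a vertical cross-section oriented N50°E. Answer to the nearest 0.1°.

63.8°

The section lies 65° from the strike.
tan(apparent dip) = tan 66° · sin 65° = 2.0356
α = arctan(2.0356) = 63.84°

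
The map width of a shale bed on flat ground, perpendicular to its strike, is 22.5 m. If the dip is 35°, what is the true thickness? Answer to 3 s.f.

True thickness t = w · sin(dip) = 22.5 × sin 35°
t = 22.5 × 0.5736 = 12.905 m

12.9 m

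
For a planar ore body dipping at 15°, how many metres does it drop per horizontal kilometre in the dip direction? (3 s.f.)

drop per km = 1000 × tan 15° = 1000 × 0.2679

268 m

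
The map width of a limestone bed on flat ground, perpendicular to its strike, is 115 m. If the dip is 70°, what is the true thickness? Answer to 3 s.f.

108 m

True thickness t = w · sin(dip) = 115 × sin 70°
t = 115 × 0.9397 = 108.065 m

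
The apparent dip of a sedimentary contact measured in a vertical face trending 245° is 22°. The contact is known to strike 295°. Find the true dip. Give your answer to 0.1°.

The section is 50° from the strike.
tan δ = tan α / sin β = tan 22° / sin 50° = 0.4040 / 0.7660 = 0.5274
δ = arctan(0.5274) = 27.81°

27.8°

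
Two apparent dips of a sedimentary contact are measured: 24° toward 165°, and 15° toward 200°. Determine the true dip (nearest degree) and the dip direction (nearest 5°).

Each apparent-dip line lies in the plane. As unit vectors (x east, y north, z up), v₁ plunges 24°→165° and v₂ plunges 15°→200°.
The plane normal is n = v₁ × v₂ ∝ (0.141, -0.196, 0.506).
tan δ = √(n_x²+n_y²)/n_z = 0.241/0.506, so δ = 25.5°.
The horizontal component of n points toward azimuth atan2(n_x, n_y) = 144°, the dip direction.

true dip 25°, dip direction 145°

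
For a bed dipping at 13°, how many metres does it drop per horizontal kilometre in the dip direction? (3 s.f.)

drop per km = 1000 × tan 13° = 1000 × 0.2309

231 m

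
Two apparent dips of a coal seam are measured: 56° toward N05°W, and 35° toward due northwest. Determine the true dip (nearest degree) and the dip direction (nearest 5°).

The two traces are lines in the plane: v₁ = (sin 355°·cos 56°, cos 355°·cos 56°, −sin 56°), v₂ = (sin 315°·cos 35°, cos 315°·cos 35°, −sin 35°).
n = v₁ × v₂ = (0.161, 0.452, 0.294) (taken with n_z > 0).
tan δ = √(n_x²+n_y²)/n_z = 0.480/0.294, so δ = 58.5°.
The horizontal component of n points toward azimuth atan2(n_x, n_y) = 20°, the dip direction.

true dip 58°, dip direction 020°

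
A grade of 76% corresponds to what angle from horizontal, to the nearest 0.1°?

37.2°

tan θ = 76/100 = 0.7600
θ = arctan(0.7600) = 37.23°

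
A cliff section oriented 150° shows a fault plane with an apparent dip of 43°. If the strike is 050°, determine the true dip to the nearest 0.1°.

43.4°

The section is 80° from the strike.
tan δ = tan α / sin β = tan 43° / sin 80° = 0.9325 / 0.9848 = 0.9469
true dip = arctan 0.9469 = 43.44°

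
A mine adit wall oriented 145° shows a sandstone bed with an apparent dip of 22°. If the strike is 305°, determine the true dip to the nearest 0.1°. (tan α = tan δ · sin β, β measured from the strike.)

49.8°

β = acute angle between strike 305° and section 145° = 20°.
tan(true dip) = tan 22° / sin 20° = 1.1813
δ = arctan(1.1813) = 49.75°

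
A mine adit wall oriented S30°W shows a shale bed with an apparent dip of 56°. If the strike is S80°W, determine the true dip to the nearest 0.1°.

62.7°

β = acute angle between strike S80°W and section S30°W = 50°.
tan δ = tan α / sin β = tan 56° / sin 50° = 1.4826 / 0.7660 = 1.9353
true dip = arctan 1.9353 = 62.67°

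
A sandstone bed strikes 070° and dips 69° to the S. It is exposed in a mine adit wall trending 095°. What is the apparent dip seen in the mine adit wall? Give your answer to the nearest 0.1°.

47.8°

The strike is 070° and the section trends 095°; the acute angle between them is β = 25°.
tan α = tan 69° × sin 25° = 2.6051 × 0.4226 = 1.1010
α = arctan(1.1010) = 47.75°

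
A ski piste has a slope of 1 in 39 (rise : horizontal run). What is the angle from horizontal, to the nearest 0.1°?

1.5°

tan θ = 1/39 = 0.0256
θ = arctan(0.0256) = 1.47°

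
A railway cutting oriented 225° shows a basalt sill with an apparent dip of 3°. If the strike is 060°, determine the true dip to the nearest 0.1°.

The section is 15° from the strike.
tan(true dip) = tan 3° / sin 15° = 0.2025
true dip = arctan 0.2025 = 11.45°

11.4°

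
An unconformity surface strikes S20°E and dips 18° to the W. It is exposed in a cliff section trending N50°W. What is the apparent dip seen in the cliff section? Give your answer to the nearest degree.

The strike is S20°E and the section trends N50°W; the acute angle between them is β = 30°.
tan(apparent dip) = tan 18° · sin 30° = 0.1625
α = arctan(0.1625) = 9.23°

9°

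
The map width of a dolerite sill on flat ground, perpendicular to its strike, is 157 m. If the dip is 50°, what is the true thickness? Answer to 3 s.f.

True thickness t = w · sin(dip) = 157 × sin 50°
t = 157 × 0.7660 = 120.269 m

120 m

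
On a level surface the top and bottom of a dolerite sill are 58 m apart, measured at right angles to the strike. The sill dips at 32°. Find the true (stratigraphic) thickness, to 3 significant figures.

True thickness t = w · sin(dip) = 58 × sin 32°
t = 58 × 0.5299 = 30.735 m

30.7 m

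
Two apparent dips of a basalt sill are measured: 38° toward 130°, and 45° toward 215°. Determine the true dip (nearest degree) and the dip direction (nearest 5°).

true dip 51°, dip direction 180°

The two traces are lines in the plane: v₁ = (sin 130°·cos 38°, cos 130°·cos 38°, −sin 38°), v₂ = (sin 215°·cos 45°, cos 215°·cos 45°, −sin 45°).
n = v₁ × v₂ = (-0.002, -0.677, 0.555) (taken with n_z > 0).
tan δ = √(n_x²+n_y²)/n_z = 0.677/0.555, so δ = 50.6°.
The horizontal component of n points toward azimuth atan2(n_x, n_y) = 180°, the dip direction.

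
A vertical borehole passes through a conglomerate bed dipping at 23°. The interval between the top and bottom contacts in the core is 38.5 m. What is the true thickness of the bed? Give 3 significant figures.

35.4 m

True thickness t = h · cos(dip) = 38.5 × cos 23°
t = 38.5 × 0.9205 = 35.439 m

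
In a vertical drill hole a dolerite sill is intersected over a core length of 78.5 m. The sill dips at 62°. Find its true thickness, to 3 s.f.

36.9 m

True thickness t = h · cos(dip) = 78.5 × cos 62°
t = 78.5 × 0.4695 = 36.854 m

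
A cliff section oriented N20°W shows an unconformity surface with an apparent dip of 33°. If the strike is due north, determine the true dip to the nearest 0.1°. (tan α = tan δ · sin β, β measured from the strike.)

β = acute angle between strike due north and section N20°W = 20°.
tan(true dip) = tan 33° / sin 20° = 1.8987
true dip = arctan 1.8987 = 62.23°

62.2°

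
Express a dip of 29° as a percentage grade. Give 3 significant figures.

55.4%

grade % = 100 × tan 29° = 100 × 0.5543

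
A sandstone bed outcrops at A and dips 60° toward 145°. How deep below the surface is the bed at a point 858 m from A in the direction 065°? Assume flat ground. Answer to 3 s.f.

The hole lies 80° from the dip direction, so the down-dip offset is 858 × cos 80° = 148.99 m.
Depth = down-dip offset × tan(dip) = 148.99 × tan 60° = 148.99 × 1.7321
Depth = 258.06 m

258 m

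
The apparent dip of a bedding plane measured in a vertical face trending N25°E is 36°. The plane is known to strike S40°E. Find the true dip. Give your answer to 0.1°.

The section is 65° from the strike.
tan δ = tan α / sin β = tan 36° / sin 65° = 0.7265 / 0.9063 = 0.8017
true dip = arctan 0.8017 = 38.72°

38.7°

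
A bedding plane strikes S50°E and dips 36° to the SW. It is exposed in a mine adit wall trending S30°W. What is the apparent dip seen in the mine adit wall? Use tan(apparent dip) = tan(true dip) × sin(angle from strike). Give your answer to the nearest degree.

The section lies 80° from the strike.
tan(apparent dip) = tan 36° · sin 80° = 0.7155
α = arctan(0.7155) = 35.58°

36°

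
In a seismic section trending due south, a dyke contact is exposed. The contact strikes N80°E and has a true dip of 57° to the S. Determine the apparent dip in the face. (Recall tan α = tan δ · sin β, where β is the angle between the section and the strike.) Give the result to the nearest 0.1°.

56.6°

The strike is N80°E and the section trends due south; the acute angle between them is β = 80°.
tan(apparent dip) = tan 57° · sin 80° = 1.5165
apparent dip = arctan 1.5165 = 56.60°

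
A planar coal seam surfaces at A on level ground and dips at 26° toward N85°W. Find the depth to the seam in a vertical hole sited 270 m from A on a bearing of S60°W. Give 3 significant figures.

The hole lies 35° from the dip direction, so the down-dip offset is 270 × cos 35° = 221.17 m.
Depth = down-dip offset × tan(dip) = 221.17 × tan 26° = 221.17 × 0.4877
Depth = 107.87 m

108 m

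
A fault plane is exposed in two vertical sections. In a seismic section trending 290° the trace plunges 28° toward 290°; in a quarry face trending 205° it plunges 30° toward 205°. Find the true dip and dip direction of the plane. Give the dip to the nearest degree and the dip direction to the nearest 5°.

The two traces are lines in the plane: v₁ = (sin 290°·cos 28°, cos 290°·cos 28°, −sin 28°), v₂ = (sin 205°·cos 30°, cos 205°·cos 30°, −sin 30°).
The plane normal is n = v₁ × v₂ ∝ (-0.519, -0.243, 0.762).
True dip = arccos(n_z / |n|) = arccos(0.7989) = 37.0°.
The horizontal component of n points toward azimuth atan2(n_x, n_y) = 245°, the dip direction.

true dip 37°, dip direction 245°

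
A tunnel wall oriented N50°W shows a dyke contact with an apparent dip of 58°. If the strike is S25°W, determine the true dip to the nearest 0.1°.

The section is 75° from the strike.
tan(true dip) = tan 58° / sin 75° = 1.6568
true dip = arctan 1.6568 = 58.89°

58.9°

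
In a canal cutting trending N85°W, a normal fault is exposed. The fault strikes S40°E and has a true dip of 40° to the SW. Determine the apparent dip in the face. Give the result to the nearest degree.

31°

The strike is S40°E and the section trends N85°W; the acute angle between them is β = 45°.
tan(apparent dip) = tan 40° · sin 45° = 0.5933
apparent dip = arctan 0.5933 = 30.68°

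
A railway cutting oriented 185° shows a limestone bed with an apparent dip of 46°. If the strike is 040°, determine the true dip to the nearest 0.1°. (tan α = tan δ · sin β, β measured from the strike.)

61.0°

β = acute angle between strike 040° and section 185° = 35°.
tan δ = tan α / sin β = tan 46° / sin 35° = 1.0355 / 0.5736 = 1.8054
true dip = arctan 1.8054 = 61.02°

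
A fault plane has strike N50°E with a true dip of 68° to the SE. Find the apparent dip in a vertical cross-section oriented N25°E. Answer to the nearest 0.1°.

The strike is N50°E and the section trends N25°E; the acute angle between them is β = 25°.
tan α = tan 68° × sin 25° = 2.4751 × 0.4226 = 1.0460
α = arctan(1.0460) = 46.29°

46.3°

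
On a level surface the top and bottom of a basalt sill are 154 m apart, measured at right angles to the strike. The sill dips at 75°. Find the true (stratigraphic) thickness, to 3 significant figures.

True thickness t = w · sin(dip) = 154 × sin 75°
t = 154 × 0.9659 = 148.753 m

149 m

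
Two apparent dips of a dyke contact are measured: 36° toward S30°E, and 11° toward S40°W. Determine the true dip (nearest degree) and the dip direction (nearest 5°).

The two traces are lines in the plane: v₁ = (sin 150°·cos 36°, cos 150°·cos 36°, −sin 36°), v₂ = (sin 220°·cos 11°, cos 220°·cos 11°, −sin 11°).
The plane normal is n = v₁ × v₂ ∝ (0.308, -0.448, 0.746).
Dip δ = arctan(|n_h|/n_z) = arctan(0.544/0.746) = 36.1°.
Dip direction = atan2(0.308, -0.448) = 145° (azimuth of n's horizontal projection).

true dip 36°, dip direction 145°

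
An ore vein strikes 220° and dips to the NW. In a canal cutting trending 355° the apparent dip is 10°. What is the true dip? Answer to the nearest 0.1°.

β = acute angle between strike 220° and section 355° = 45°.
tan δ = tan α / sin β = tan 10° / sin 45° = 0.1763 / 0.7071 = 0.2494
true dip = arctan 0.2494 = 14.00°

14.0°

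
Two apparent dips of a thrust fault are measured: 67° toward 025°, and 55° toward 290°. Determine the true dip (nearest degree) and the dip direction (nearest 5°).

true dip 71°, dip direction 350°

Each apparent-dip line lies in the plane. As unit vectors (x east, y north, z up), v₁ plunges 67°→025° and v₂ plunges 55°→290°.
The plane normal is n = v₁ × v₂ ∝ (-0.110, 0.631, 0.223).
Dip δ = arctan(|n_h|/n_z) = arctan(0.641/0.223) = 70.8°.
Dip direction = azimuth of (n_x, n_y) = atan2(-0.110, 0.631) = 350°.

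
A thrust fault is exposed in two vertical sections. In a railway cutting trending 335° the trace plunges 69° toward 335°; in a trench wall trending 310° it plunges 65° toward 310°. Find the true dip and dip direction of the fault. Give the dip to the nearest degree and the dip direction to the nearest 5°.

true dip 69°, dip direction 345°

The two traces are lines in the plane: v₁ = (sin 335°·cos 69°, cos 335°·cos 69°, −sin 69°), v₂ = (sin 310°·cos 65°, cos 310°·cos 65°, −sin 65°).
n = v₁ × v₂ = (-0.041, 0.165, 0.064) (taken with n_z > 0).
Dip δ = arctan(|n_h|/n_z) = arctan(0.170/0.064) = 69.4°.
Dip direction = azimuth of (n_x, n_y) = atan2(-0.041, 0.165) = 346°.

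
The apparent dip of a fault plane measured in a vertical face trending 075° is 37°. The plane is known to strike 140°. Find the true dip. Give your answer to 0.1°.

The section is 65° from the strike.
tan δ = tan α / sin β = tan 37° / sin 65° = 0.7536 / 0.9063 = 0.8315
true dip = arctan 0.8315 = 39.74°

39.7°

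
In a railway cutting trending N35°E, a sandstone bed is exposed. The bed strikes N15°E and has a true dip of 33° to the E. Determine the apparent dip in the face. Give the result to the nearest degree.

13°

The section lies 20° from the strike.
tan α = tan 33° × sin 20° = 0.6494 × 0.3420 = 0.2221
α = arctan(0.2221) = 12.52°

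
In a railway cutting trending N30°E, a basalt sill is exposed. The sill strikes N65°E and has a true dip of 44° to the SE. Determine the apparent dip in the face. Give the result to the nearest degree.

Angle between strike (N65°E) and section (N30°E): β = 35°.
tan α = tan 44° × sin 35° = 0.9657 × 0.5736 = 0.5539
apparent dip = arctan 0.5539 = 28.98°

29°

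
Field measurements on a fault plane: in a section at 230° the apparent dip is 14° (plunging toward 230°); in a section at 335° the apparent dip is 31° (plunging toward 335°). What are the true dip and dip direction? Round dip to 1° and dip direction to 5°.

Represent each trace as a vector plunging at its apparent dip toward its trend (east-north-up frame): v₁ = (-0.743, -0.624, -0.242), v₂ = (-0.362, 0.777, -0.515).
n = v₁ × v₂ = (-0.509, 0.295, 0.803) (taken with n_z > 0).
True dip = arccos(n_z / |n|) = arccos(0.8067) = 36.2°.
Dip direction = azimuth of (n_x, n_y) = atan2(-0.509, 0.295) = 300°.

true dip 36°, dip direction 300°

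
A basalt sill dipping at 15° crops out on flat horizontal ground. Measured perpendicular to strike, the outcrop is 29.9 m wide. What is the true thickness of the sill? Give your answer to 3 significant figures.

7.74 m

True thickness t = w · sin(dip) = 29.9 × sin 15°
t = 29.9 × 0.2588 = 7.739 m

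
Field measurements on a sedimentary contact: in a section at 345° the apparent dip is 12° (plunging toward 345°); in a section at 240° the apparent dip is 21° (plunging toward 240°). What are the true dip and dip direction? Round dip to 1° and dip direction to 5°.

The two traces are lines in the plane: v₁ = (sin 345°·cos 12°, cos 345°·cos 12°, −sin 12°), v₂ = (sin 240°·cos 21°, cos 240°·cos 21°, −sin 21°).
Cross product v₁ × v₂ gives the pole to the plane: n ∝ (-0.436, 0.077, 0.882).
tan δ = √(n_x²+n_y²)/n_z = 0.442/0.882, so δ = 26.6°.
The horizontal component of n points toward azimuth atan2(n_x, n_y) = 280°, the dip direction.

true dip 27°, dip direction 280°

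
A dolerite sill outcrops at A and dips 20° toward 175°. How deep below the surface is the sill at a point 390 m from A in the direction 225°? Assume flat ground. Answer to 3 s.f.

The hole lies 50° from the dip direction, so the down-dip offset is 390 × cos 50° = 250.69 m.
Depth = down-dip offset × tan(dip) = 250.69 × tan 20° = 250.69 × 0.3640
Depth = 91.24 m

91.2 m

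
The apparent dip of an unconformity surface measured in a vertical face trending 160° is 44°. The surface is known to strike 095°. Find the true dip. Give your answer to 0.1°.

β = acute angle between strike 095° and section 160° = 65°.
tan δ = tan α / sin β = tan 44° / sin 65° = 0.9657 / 0.9063 = 1.0655
true dip = arctan 1.0655 = 46.82°

46.8°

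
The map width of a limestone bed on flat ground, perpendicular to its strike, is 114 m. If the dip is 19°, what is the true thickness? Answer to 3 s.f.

True thickness t = w · sin(dip) = 114 × sin 19°
t = 114 × 0.3256 = 37.115 m

37.1 m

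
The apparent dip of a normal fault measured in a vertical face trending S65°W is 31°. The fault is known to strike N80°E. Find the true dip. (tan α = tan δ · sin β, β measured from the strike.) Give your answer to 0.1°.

66.7°

The section is 15° from the strike.
tan(true dip) = tan 31° / sin 15° = 2.3215
true dip = arctan 2.3215 = 66.70°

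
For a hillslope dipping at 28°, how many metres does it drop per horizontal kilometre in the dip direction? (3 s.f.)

532 m

drop per km = 1000 × tan 28° = 1000 × 0.5317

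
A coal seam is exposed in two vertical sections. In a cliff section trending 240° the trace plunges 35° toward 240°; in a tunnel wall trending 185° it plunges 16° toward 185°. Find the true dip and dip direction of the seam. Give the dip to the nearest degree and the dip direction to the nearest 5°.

Represent each trace as a vector plunging at its apparent dip toward its trend (east-north-up frame): v₁ = (-0.709, -0.410, -0.574), v₂ = (-0.084, -0.958, -0.276).
Cross product v₁ × v₂ gives the pole to the plane: n ∝ (-0.436, -0.147, 0.645).
Dip δ = arctan(|n_h|/n_z) = arctan(0.461/0.645) = 35.5°.
Dip direction = azimuth of (n_x, n_y) = atan2(-0.436, -0.147) = 251°.

true dip 36°, dip direction 250°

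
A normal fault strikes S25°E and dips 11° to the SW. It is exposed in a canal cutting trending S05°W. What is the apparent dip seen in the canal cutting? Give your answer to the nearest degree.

The strike is S25°E and the section trends S05°W; the acute angle between them is β = 30°.
tan(apparent dip) = tan 11° · sin 30° = 0.0972
α = arctan(0.0972) = 5.55°

6°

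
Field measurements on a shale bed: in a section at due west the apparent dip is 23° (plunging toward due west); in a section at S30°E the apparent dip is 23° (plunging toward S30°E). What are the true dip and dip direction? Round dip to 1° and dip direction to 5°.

true dip 40°, dip direction 210°

The two traces are lines in the plane: v₁ = (sin 270°·cos 23°, cos 270°·cos 23°, −sin 23°), v₂ = (sin 150°·cos 23°, cos 150°·cos 23°, −sin 23°).
n = v₁ × v₂ = (-0.311, -0.540, 0.734) (taken with n_z > 0).
Dip δ = arctan(|n_h|/n_z) = arctan(0.623/0.734) = 40.3°.
The horizontal component of n points toward azimuth atan2(n_x, n_y) = 210°, the dip direction.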